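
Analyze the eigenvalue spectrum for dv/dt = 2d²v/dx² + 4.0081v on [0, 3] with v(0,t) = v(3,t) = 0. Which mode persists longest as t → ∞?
Eigenvalues: λₙ = 2n²π²/3² - 4.0081.
First three modes:
  n=1: λ₁ = 2π²/3² - 4.0081 ≈ -1.815
  n=2: λ₂ = 8π²/3² - 4.0081 ≈ 4.765
  n=3: λ₃ = 18π²/3² - 4.0081 ≈ 15.731
Since 2π²/3² ≈ 2.193 < 4.0081, λ₁ < 0.
The n=1 mode grows fastest (−λₙ is largest for n=1) → dominates.
Asymptotic: v ~ c₁ sin(πx/3) e^{1.815t} (exponential growth at rate −λ₁ ≈ 1.815).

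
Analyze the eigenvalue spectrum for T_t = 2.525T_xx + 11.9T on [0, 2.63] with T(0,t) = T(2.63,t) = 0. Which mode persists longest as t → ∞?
Eigenvalues: λₙ = 2.525n²π²/2.63² - 11.9.
First three modes:
  n=1: λ₁ = 2.525π²/2.63² - 11.9 ≈ -8.297
  n=2: λ₂ = 10.1π²/2.63² - 11.9 ≈ 2.512
  n=3: λ₃ = 22.725π²/2.63² - 11.9 ≈ 20.526
Since 2.525π²/2.63² ≈ 3.603 < 11.9, λ₁ < 0.
The n=1 mode grows fastest (−λₙ is largest for n=1) → dominates.
Asymptotic: T ~ c₁ sin(πx/2.63) e^{8.297t} (exponential growth at rate −λ₁ ≈ 8.297).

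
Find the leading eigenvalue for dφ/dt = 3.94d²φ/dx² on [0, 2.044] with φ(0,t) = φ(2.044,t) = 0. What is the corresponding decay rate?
Eigenvalues: λₙ = 3.94n²π²/2.044².
First three modes:
  n=1: λ₁ = 3.94π²/2.044² ≈ 9.308
  n=2: λ₂ = 15.76π²/2.044² ≈ 37.23 (4× faster decay)
  n=3: λ₃ = 35.46π²/2.044² ≈ 83.768 (9× faster decay)
As t → ∞, higher modes decay exponentially faster. The n=1 mode dominates: φ ~ c₁ sin(πx/2.044) e^{-λ₁t}.
Decay rate: λ₁ = 3.94π²/2.044² ≈ 9.308.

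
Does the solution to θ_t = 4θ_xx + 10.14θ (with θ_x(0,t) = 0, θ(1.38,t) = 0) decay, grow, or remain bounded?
θ grows unboundedly. Reaction dominates diffusion (r=10.14 > κπ²/(4L²)≈5.18); solution grows exponentially.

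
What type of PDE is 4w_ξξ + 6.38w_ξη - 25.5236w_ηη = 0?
With A = 4, B = 6.38, C = -25.5236, the discriminant is 449.082. This is a hyperbolic PDE.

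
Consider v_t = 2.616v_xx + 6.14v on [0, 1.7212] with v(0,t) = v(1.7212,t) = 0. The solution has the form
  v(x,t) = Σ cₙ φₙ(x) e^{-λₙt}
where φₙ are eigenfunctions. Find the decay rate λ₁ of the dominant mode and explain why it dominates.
Eigenvalues: λₙ = 2.616n²π²/1.7212² - 6.14.
First three modes:
  n=1: λ₁ = 2.616π²/1.7212² - 6.14 ≈ 2.575
  n=2: λ₂ = 10.464π²/1.7212² - 6.14 ≈ 28.721
  n=3: λ₃ = 23.544π²/1.7212² - 6.14 ≈ 72.296
Since 2.616π²/1.7212² ≈ 8.715 > 6.14, all λₙ > 0.
The n=1 mode decays slowest → dominates as t → ∞.
Asymptotic: v ~ c₁ sin(πx/1.7212) e^{-λ₁t} with decay rate λ₁ ≈ 2.575.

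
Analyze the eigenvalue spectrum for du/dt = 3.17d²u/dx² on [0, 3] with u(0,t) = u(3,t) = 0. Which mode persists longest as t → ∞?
Eigenvalues: λₙ = 3.17n²π²/3².
First three modes:
  n=1: λ₁ = 3.17π²/3² ≈ 3.476
  n=2: λ₂ = 12.68π²/3² ≈ 13.905 (4× faster decay)
  n=3: λ₃ = 28.53π²/3² ≈ 31.287 (9× faster decay)
As t → ∞, higher modes decay exponentially faster. The n=1 mode dominates: u ~ c₁ sin(πx/3) e^{-λ₁t}.
Decay rate: λ₁ = 3.17π²/3² ≈ 3.476.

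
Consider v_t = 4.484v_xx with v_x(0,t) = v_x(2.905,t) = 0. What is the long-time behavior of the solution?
As t → ∞, v → constant (steady state). Heat is conserved (no flux at boundaries); solution approaches the spatial average.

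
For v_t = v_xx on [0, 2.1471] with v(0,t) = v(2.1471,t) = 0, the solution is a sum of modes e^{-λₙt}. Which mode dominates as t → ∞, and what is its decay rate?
Eigenvalues: λₙ = n²π²/2.1471².
First three modes:
  n=1: λ₁ = π²/2.1471² ≈ 2.141
  n=2: λ₂ = 4π²/2.1471² ≈ 8.564 (4× faster decay)
  n=3: λ₃ = 9π²/2.1471² ≈ 19.268 (9× faster decay)
As t → ∞, higher modes decay exponentially faster. The n=1 mode dominates: v ~ c₁ sin(πx/2.1471) e^{-λ₁t}.
Decay rate: λ₁ = π²/2.1471² ≈ 2.141.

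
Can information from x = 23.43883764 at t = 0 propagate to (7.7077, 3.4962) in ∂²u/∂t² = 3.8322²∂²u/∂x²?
No. The domain of dependence is [-5.69043764, 21.10583764], and 23.43883764 is outside this interval.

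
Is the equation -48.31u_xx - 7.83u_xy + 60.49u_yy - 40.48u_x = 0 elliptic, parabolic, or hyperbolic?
Computing B² - 4AC with A = -48.31, B = -7.83, C = 60.49: discriminant = 11750.3965 (positive). Answer: hyperbolic.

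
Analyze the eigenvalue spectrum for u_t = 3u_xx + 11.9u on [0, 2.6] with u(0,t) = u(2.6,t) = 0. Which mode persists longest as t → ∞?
Eigenvalues: λₙ = 3n²π²/2.6² - 11.9.
First three modes:
  n=1: λ₁ = 3π²/2.6² - 11.9 ≈ -7.52
  n=2: λ₂ = 12π²/2.6² - 11.9 ≈ 5.62
  n=3: λ₃ = 27π²/2.6² - 11.9 ≈ 27.52
Since 3π²/2.6² ≈ 4.38 < 11.9, λ₁ < 0.
The n=1 mode grows fastest (−λₙ is largest for n=1) → dominates.
Asymptotic: u ~ c₁ sin(πx/2.6) e^{7.52t} (exponential growth at rate −λ₁ ≈ 7.52).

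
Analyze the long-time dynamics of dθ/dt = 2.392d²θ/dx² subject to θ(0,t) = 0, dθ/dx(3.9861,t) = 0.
Long-time behavior: θ → 0. Heat escapes through the Dirichlet boundary.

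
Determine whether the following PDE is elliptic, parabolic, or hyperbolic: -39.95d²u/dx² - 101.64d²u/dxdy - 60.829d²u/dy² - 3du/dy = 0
Coefficients: A = -39.95, B = -101.64, C = -60.829. B² - 4AC = 610.2154, which is positive, so the equation is hyperbolic.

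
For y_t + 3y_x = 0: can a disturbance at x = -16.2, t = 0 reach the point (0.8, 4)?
No. Only data at x = -11.2 affects (0.8, 4). Advection has one-way propagation along characteristics.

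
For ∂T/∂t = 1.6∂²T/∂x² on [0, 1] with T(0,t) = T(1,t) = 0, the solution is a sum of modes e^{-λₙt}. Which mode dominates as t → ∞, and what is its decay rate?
Eigenvalues: λₙ = 1.6n²π².
First three modes:
  n=1: λ₁ = 1.6π² ≈ 15.791
  n=2: λ₂ = 6.4π² ≈ 63.165 (4× faster decay)
  n=3: λ₃ = 14.4π² ≈ 142.122 (9× faster decay)
As t → ∞, higher modes decay exponentially faster. The n=1 mode dominates: T ~ c₁ sin(πx) e^{-λ₁t}.
Decay rate: λ₁ = 1.6π² ≈ 15.791.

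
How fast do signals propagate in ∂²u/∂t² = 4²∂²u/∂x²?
Speed = 4. Information travels along characteristics x = x₀ ± 4t.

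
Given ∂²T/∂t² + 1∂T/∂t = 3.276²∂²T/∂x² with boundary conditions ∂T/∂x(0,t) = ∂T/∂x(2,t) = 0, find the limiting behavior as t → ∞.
T → constant (steady state). Damping (γ=1) dissipates the nonconstant modes; with Neumann BCs the spatial average obeys M''+γM'=0 and tends to a finite limit.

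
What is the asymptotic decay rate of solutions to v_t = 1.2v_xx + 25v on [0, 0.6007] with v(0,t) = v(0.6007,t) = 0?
Eigenvalues: λₙ = 1.2n²π²/0.6007² - 25.
First three modes:
  n=1: λ₁ = 1.2π²/0.6007² - 25 ≈ 7.822
  n=2: λ₂ = 4.8π²/0.6007² - 25 ≈ 106.288
  n=3: λ₃ = 10.8π²/0.6007² - 25 ≈ 270.398
Since 1.2π²/0.6007² ≈ 32.822 > 25, all λₙ > 0.
The n=1 mode decays slowest → dominates as t → ∞.
Asymptotic: v ~ c₁ sin(πx/0.6007) e^{-λ₁t} with decay rate λ₁ ≈ 7.822.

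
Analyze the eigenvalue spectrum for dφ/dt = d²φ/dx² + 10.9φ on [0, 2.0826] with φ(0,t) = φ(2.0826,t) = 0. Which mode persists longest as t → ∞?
Eigenvalues: λₙ = n²π²/2.0826² - 10.9.
First three modes:
  n=1: λ₁ = π²/2.0826² - 10.9 ≈ -8.624
  n=2: λ₂ = 4π²/2.0826² - 10.9 ≈ -1.798
  n=3: λ₃ = 9π²/2.0826² - 10.9 ≈ 9.58
Since π²/2.0826² ≈ 2.276 < 10.9, λ₁ < 0.
The n=1 mode grows fastest (−λₙ is largest for n=1) → dominates.
Asymptotic: φ ~ c₁ sin(πx/2.0826) e^{8.624t} (exponential growth at rate −λ₁ ≈ 8.624).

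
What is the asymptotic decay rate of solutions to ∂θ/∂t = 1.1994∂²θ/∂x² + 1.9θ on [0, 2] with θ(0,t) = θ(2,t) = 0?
Eigenvalues: λₙ = 1.1994n²π²/2² - 1.9.
First three modes:
  n=1: λ₁ = 1.1994π²/2² - 1.9 ≈ 1.059
  n=2: λ₂ = 4.7976π²/2² - 1.9 ≈ 9.938
  n=3: λ₃ = 10.7946π²/2² - 1.9 ≈ 24.735
Since 1.1994π²/2² ≈ 2.959 > 1.9, all λₙ > 0.
The n=1 mode decays slowest → dominates as t → ∞.
Asymptotic: θ ~ c₁ sin(πx/2) e^{-λ₁t} with decay rate λ₁ ≈ 1.059.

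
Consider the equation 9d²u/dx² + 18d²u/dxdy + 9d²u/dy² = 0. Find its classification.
Parabolic. (A = 9, B = 18, C = 9 gives B² - 4AC = 0.)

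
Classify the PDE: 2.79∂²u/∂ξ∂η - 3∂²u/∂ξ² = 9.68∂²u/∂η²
Rewriting in standard form: -3∂²u/∂ξ² + 2.79∂²u/∂ξ∂η - 9.68∂²u/∂η² = 0. A = -3, B = 2.79, C = -9.68. Discriminant B² - 4AC = -108.3759. Since -108.3759 < 0, elliptic.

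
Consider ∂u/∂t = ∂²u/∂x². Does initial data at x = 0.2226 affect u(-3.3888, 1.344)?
Yes, for any finite x. The heat equation has infinite propagation speed, so all initial data affects all points at any t > 0.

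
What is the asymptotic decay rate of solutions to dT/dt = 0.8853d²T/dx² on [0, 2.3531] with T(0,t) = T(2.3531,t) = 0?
Eigenvalues: λₙ = 0.8853n²π²/2.3531².
First three modes:
  n=1: λ₁ = 0.8853π²/2.3531² ≈ 1.578
  n=2: λ₂ = 3.5412π²/2.3531² ≈ 6.312 (4× faster decay)
  n=3: λ₃ = 7.9677π²/2.3531² ≈ 14.202 (9× faster decay)
As t → ∞, higher modes decay exponentially faster. The n=1 mode dominates: T ~ c₁ sin(πx/2.3531) e^{-λ₁t}.
Decay rate: λ₁ = 0.8853π²/2.3531² ≈ 1.578.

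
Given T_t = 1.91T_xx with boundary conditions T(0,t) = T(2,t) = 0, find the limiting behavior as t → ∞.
T → 0. Heat diffuses out through both boundaries.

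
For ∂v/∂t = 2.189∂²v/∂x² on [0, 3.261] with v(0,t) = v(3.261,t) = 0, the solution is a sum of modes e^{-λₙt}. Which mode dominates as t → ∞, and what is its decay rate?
Eigenvalues: λₙ = 2.189n²π²/3.261².
First three modes:
  n=1: λ₁ = 2.189π²/3.261² ≈ 2.032
  n=2: λ₂ = 8.756π²/3.261² ≈ 8.127 (4× faster decay)
  n=3: λ₃ = 19.701π²/3.261² ≈ 18.285 (9× faster decay)
As t → ∞, higher modes decay exponentially faster. The n=1 mode dominates: v ~ c₁ sin(πx/3.261) e^{-λ₁t}.
Decay rate: λ₁ = 2.189π²/3.261² ≈ 2.032.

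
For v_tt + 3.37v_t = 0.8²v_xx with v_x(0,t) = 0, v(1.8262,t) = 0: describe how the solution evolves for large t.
v → 0. Damping (γ=3.37) dissipates energy; oscillations decay exponentially.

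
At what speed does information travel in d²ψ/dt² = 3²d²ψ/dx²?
Speed = 3. Information travels along characteristics x = x₀ ± 3t.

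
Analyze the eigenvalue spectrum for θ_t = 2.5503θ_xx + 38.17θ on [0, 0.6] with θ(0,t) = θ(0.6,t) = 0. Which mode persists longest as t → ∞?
Eigenvalues: λₙ = 2.5503n²π²/0.6² - 38.17.
First three modes:
  n=1: λ₁ = 2.5503π²/0.6² - 38.17 ≈ 31.748
  n=2: λ₂ = 10.2012π²/0.6² - 38.17 ≈ 241.502
  n=3: λ₃ = 22.9527π²/0.6² - 38.17 ≈ 591.091
Since 2.5503π²/0.6² ≈ 69.918 > 38.17, all λₙ > 0.
The n=1 mode decays slowest → dominates as t → ∞.
Asymptotic: θ ~ c₁ sin(πx/0.6) e^{-λ₁t} with decay rate λ₁ ≈ 31.748.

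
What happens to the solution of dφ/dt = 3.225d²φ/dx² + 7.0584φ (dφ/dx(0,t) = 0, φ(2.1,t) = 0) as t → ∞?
φ grows unboundedly. Reaction dominates diffusion (r=7.0584 > κπ²/(4L²)≈1.8); solution grows exponentially.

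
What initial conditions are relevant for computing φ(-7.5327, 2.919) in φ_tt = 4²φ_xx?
Domain of dependence: [-19.2087, 4.1433]. Signals travel at speed 4, so data within |x - -7.5327| ≤ 4·2.919 = 11.676 can reach the point.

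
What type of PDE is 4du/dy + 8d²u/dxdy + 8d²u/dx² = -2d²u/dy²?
Rewriting in standard form: 8d²u/dx² + 8d²u/dxdy + 2d²u/dy² + 4du/dy = 0. With A = 8, B = 8, C = 2, the discriminant is 0. This is a parabolic PDE.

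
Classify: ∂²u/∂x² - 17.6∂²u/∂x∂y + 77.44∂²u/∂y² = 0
Parabolic (discriminant = 0).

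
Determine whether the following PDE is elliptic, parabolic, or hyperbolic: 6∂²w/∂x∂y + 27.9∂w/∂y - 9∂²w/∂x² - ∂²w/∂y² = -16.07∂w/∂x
Rewriting in standard form: -9∂²w/∂x² + 6∂²w/∂x∂y - ∂²w/∂y² + 16.07∂w/∂x + 27.9∂w/∂y = 0. Coefficients: A = -9, B = 6, C = -1. B² - 4AC = 0, which is zero, so the equation is parabolic.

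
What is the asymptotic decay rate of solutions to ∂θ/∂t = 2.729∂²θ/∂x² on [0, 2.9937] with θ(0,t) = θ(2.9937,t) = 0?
Eigenvalues: λₙ = 2.729n²π²/2.9937².
First three modes:
  n=1: λ₁ = 2.729π²/2.9937² ≈ 3.005
  n=2: λ₂ = 10.916π²/2.9937² ≈ 12.021 (4× faster decay)
  n=3: λ₃ = 24.561π²/2.9937² ≈ 27.048 (9× faster decay)
As t → ∞, higher modes decay exponentially faster. The n=1 mode dominates: θ ~ c₁ sin(πx/2.9937) e^{-λ₁t}.
Decay rate: λ₁ = 2.729π²/2.9937² ≈ 3.005.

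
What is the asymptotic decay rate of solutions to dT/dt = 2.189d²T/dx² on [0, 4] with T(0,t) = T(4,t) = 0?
Eigenvalues: λₙ = 2.189n²π²/4².
First three modes:
  n=1: λ₁ = 2.189π²/4² ≈ 1.35
  n=2: λ₂ = 8.756π²/4² ≈ 5.401 (4× faster decay)
  n=3: λ₃ = 19.701π²/4² ≈ 12.153 (9× faster decay)
As t → ∞, higher modes decay exponentially faster. The n=1 mode dominates: T ~ c₁ sin(πx/4) e^{-λ₁t}.
Decay rate: λ₁ = 2.189π²/4² ≈ 1.35.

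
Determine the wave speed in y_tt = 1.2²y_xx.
Speed = 1.2. Information travels along characteristics x = x₀ ± 1.2t.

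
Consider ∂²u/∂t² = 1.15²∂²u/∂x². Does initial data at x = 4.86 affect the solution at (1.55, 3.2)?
Yes. The domain of dependence is [-2.13, 5.23], and 4.86 ∈ [-2.13, 5.23].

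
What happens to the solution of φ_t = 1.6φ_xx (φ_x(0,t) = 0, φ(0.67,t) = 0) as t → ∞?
φ → 0. Heat escapes through the Dirichlet boundary.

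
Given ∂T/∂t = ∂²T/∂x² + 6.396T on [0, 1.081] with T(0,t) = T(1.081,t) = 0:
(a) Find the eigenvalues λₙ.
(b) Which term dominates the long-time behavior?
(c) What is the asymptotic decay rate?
Eigenvalues: λₙ = n²π²/1.081² - 6.396.
First three modes:
  n=1: λ₁ = π²/1.081² - 6.396 ≈ 2.05
  n=2: λ₂ = 4π²/1.081² - 6.396 ≈ 27.388
  n=3: λ₃ = 9π²/1.081² - 6.396 ≈ 69.618
Since π²/1.081² ≈ 8.446 > 6.396, all λₙ > 0.
The n=1 mode decays slowest → dominates as t → ∞.
Asymptotic: T ~ c₁ sin(πx/1.081) e^{-λ₁t} with decay rate λ₁ ≈ 2.05.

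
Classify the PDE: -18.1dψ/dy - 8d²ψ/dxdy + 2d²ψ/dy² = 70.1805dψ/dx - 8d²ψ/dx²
Rewriting in standard form: 8d²ψ/dx² - 8d²ψ/dxdy + 2d²ψ/dy² - 70.1805dψ/dx - 18.1dψ/dy = 0. A = 8, B = -8, C = 2. Discriminant B² - 4AC = 0. Since 0 = 0, parabolic.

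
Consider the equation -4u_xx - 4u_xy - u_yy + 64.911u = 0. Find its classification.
Parabolic. (A = -4, B = -4, C = -1 gives B² - 4AC = 0.)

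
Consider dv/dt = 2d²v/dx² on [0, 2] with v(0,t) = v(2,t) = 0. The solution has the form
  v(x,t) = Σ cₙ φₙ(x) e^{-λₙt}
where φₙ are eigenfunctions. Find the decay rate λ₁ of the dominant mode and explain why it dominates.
Eigenvalues: λₙ = 2n²π²/2².
First three modes:
  n=1: λ₁ = 2π²/2² ≈ 4.935
  n=2: λ₂ = 8π²/2² ≈ 19.739 (4× faster decay)
  n=3: λ₃ = 18π²/2² ≈ 44.413 (9× faster decay)
As t → ∞, higher modes decay exponentially faster. The n=1 mode dominates: v ~ c₁ sin(πx/2) e^{-λ₁t}.
Decay rate: λ₁ = 2π²/2² ≈ 4.935.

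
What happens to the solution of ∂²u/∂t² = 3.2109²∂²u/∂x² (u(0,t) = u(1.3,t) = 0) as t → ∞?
u oscillates (no decay). Energy is conserved; the solution oscillates indefinitely as standing waves.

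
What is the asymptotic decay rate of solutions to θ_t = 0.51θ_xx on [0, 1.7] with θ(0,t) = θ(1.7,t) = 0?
Eigenvalues: λₙ = 0.51n²π²/1.7².
First three modes:
  n=1: λ₁ = 0.51π²/1.7² ≈ 1.742
  n=2: λ₂ = 2.04π²/1.7² ≈ 6.967 (4× faster decay)
  n=3: λ₃ = 4.59π²/1.7² ≈ 15.675 (9× faster decay)
As t → ∞, higher modes decay exponentially faster. The n=1 mode dominates: θ ~ c₁ sin(πx/1.7) e^{-λ₁t}.
Decay rate: λ₁ = 0.51π²/1.7² ≈ 1.742.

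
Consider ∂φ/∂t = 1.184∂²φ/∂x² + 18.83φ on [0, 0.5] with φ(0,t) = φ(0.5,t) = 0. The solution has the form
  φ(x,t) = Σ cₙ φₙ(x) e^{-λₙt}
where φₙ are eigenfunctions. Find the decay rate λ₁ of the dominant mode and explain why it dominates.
Eigenvalues: λₙ = 1.184n²π²/0.5² - 18.83.
First three modes:
  n=1: λ₁ = 1.184π²/0.5² - 18.83 ≈ 27.912
  n=2: λ₂ = 4.736π²/0.5² - 18.83 ≈ 168.14
  n=3: λ₃ = 10.656π²/0.5² - 18.83 ≈ 401.852
Since 1.184π²/0.5² ≈ 46.742 > 18.83, all λₙ > 0.
The n=1 mode decays slowest → dominates as t → ∞.
Asymptotic: φ ~ c₁ sin(πx/0.5) e^{-λ₁t} with decay rate λ₁ ≈ 27.912.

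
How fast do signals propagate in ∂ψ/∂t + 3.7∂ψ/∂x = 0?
Speed = 3.7. Information travels along x - 3.7t = const (rightward).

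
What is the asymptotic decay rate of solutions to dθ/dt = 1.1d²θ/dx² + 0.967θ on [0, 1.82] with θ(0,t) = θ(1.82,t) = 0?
Eigenvalues: λₙ = 1.1n²π²/1.82² - 0.967.
First three modes:
  n=1: λ₁ = 1.1π²/1.82² - 0.967 ≈ 2.311
  n=2: λ₂ = 4.4π²/1.82² - 0.967 ≈ 12.143
  n=3: λ₃ = 9.9π²/1.82² - 0.967 ≈ 28.531
Since 1.1π²/1.82² ≈ 3.278 > 0.967, all λₙ > 0.
The n=1 mode decays slowest → dominates as t → ∞.
Asymptotic: θ ~ c₁ sin(πx/1.82) e^{-λ₁t} with decay rate λ₁ ≈ 2.311.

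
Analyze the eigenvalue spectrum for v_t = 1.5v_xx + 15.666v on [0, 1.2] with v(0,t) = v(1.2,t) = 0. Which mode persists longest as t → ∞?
Eigenvalues: λₙ = 1.5n²π²/1.2² - 15.666.
First three modes:
  n=1: λ₁ = 1.5π²/1.2² - 15.666 ≈ -5.385
  n=2: λ₂ = 6π²/1.2² - 15.666 ≈ 25.457
  n=3: λ₃ = 13.5π²/1.2² - 15.666 ≈ 76.862
Since 1.5π²/1.2² ≈ 10.281 < 15.666, λ₁ < 0.
The n=1 mode grows fastest (−λₙ is largest for n=1) → dominates.
Asymptotic: v ~ c₁ sin(πx/1.2) e^{5.385t} (exponential growth at rate −λ₁ ≈ 5.385).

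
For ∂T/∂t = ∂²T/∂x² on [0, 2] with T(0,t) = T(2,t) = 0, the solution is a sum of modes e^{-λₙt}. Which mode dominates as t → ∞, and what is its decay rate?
Eigenvalues: λₙ = n²π²/2².
First three modes:
  n=1: λ₁ = π²/2² ≈ 2.467
  n=2: λ₂ = 4π²/2² ≈ 9.87 (4× faster decay)
  n=3: λ₃ = 9π²/2² ≈ 22.207 (9× faster decay)
As t → ∞, higher modes decay exponentially faster. The n=1 mode dominates: T ~ c₁ sin(πx/2) e^{-λ₁t}.
Decay rate: λ₁ = π²/2² ≈ 2.467.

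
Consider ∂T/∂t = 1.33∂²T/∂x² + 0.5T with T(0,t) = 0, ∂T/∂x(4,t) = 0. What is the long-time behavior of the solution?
As t → ∞, T grows unboundedly. Reaction dominates diffusion (r=0.5 > κπ²/(4L²)≈0.21); solution grows exponentially.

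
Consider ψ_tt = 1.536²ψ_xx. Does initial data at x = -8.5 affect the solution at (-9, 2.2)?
Yes. The domain of dependence is [-12.3792, -5.6208], and -8.5 ∈ [-12.3792, -5.6208].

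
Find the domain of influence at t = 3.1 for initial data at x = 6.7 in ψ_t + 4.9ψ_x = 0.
At x = 21.89. The characteristic carries data from (6.7, 0) to (21.89, 3.1).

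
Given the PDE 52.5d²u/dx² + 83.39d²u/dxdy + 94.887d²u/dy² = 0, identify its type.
The second-order coefficients are A = 52.5, B = 83.39, C = 94.887. Since B² - 4AC = -12972.3779 < 0, this is an elliptic PDE.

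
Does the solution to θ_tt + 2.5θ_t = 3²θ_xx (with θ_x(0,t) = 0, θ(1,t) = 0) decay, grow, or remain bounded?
θ → 0. Damping (γ=2.5) dissipates energy; oscillations decay exponentially.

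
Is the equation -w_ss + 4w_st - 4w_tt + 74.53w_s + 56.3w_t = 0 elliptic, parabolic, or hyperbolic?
Computing B² - 4AC with A = -1, B = 4, C = -4: discriminant = 0 (zero). Answer: parabolic.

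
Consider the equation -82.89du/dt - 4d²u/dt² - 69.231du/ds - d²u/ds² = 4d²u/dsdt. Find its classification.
Rewriting in standard form: -d²u/ds² - 4d²u/dsdt - 4d²u/dt² - 69.231du/ds - 82.89du/dt = 0. Parabolic. (A = -1, B = -4, C = -4 gives B² - 4AC = 0.)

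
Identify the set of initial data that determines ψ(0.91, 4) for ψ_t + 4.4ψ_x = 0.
A single point: x = -16.69. The characteristic through (0.91, 4) is x - 4.4t = const, so x = 0.91 - 4.4·4 = -16.69.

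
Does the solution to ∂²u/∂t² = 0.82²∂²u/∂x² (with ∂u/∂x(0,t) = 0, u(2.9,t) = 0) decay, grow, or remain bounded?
u oscillates (no decay). Energy is conserved; the solution oscillates indefinitely as standing waves.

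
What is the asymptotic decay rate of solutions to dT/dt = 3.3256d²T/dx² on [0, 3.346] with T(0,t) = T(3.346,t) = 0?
Eigenvalues: λₙ = 3.3256n²π²/3.346².
First three modes:
  n=1: λ₁ = 3.3256π²/3.346² ≈ 2.932
  n=2: λ₂ = 13.3024π²/3.346² ≈ 11.727 (4× faster decay)
  n=3: λ₃ = 29.9304π²/3.346² ≈ 26.385 (9× faster decay)
As t → ∞, higher modes decay exponentially faster. The n=1 mode dominates: T ~ c₁ sin(πx/3.346) e^{-λ₁t}.
Decay rate: λ₁ = 3.3256π²/3.346² ≈ 2.932.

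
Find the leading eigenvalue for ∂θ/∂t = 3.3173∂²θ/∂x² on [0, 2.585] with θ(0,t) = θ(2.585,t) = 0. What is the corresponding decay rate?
Eigenvalues: λₙ = 3.3173n²π²/2.585².
First three modes:
  n=1: λ₁ = 3.3173π²/2.585² ≈ 4.9
  n=2: λ₂ = 13.2692π²/2.585² ≈ 19.599 (4× faster decay)
  n=3: λ₃ = 29.8557π²/2.585² ≈ 44.097 (9× faster decay)
As t → ∞, higher modes decay exponentially faster. The n=1 mode dominates: θ ~ c₁ sin(πx/2.585) e^{-λ₁t}.
Decay rate: λ₁ = 3.3173π²/2.585² ≈ 4.9.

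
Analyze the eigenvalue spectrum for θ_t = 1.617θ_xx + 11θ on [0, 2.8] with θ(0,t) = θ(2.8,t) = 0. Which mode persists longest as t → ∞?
Eigenvalues: λₙ = 1.617n²π²/2.8² - 11.
First three modes:
  n=1: λ₁ = 1.617π²/2.8² - 11 ≈ -8.964
  n=2: λ₂ = 6.468π²/2.8² - 11 ≈ -2.858
  n=3: λ₃ = 14.553π²/2.8² - 11 ≈ 7.32
Since 1.617π²/2.8² ≈ 2.036 < 11, λ₁ < 0.
The n=1 mode grows fastest (−λₙ is largest for n=1) → dominates.
Asymptotic: θ ~ c₁ sin(πx/2.8) e^{8.964t} (exponential growth at rate −λ₁ ≈ 8.964).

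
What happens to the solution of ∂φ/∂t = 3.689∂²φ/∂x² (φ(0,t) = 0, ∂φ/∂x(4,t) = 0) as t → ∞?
φ → 0. Heat escapes through the Dirichlet boundary.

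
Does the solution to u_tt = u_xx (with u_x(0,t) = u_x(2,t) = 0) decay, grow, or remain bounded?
u oscillates about a mean that drifts linearly in t (generically unbounded; no decay). There is no damping, so the nonconstant modes persist as standing waves (energy conserved, no decay). But with Neumann conditions at both ends the constant mode has eigenvalue 0: the spatial mean M(t) of u satisfies M'' = 0, so M(t) = M(0) + M'(0)·t. Unless the initial velocity has zero mean (∫u_t(x,0)dx = 0), the solution grows linearly in t (unbounded, though not exponentially); if it does have zero mean, the solution stays bounded and simply oscillates.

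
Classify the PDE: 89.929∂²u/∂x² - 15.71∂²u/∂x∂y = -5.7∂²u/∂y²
Rewriting in standard form: 89.929∂²u/∂x² - 15.71∂²u/∂x∂y + 5.7∂²u/∂y² = 0. A = 89.929, B = -15.71, C = 5.7. Discriminant B² - 4AC = -1803.5771. Since -1803.5771 < 0, elliptic.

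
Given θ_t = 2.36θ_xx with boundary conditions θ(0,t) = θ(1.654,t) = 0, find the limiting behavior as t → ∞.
θ → 0. Heat diffuses out through both boundaries.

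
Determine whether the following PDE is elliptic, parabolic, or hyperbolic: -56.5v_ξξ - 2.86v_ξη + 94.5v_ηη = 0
Coefficients: A = -56.5, B = -2.86, C = 94.5. B² - 4AC = 21365.1796, which is positive, so the equation is hyperbolic.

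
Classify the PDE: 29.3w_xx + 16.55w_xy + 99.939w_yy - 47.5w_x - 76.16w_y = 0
A = 29.3, B = 16.55, C = 99.939. Discriminant B² - 4AC = -11438.9483. Since -11438.9483 < 0, elliptic.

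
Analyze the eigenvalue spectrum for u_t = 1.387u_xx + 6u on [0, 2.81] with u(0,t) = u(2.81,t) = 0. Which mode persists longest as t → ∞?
Eigenvalues: λₙ = 1.387n²π²/2.81² - 6.
First three modes:
  n=1: λ₁ = 1.387π²/2.81² - 6 ≈ -4.266
  n=2: λ₂ = 5.548π²/2.81² - 6 ≈ 0.935
  n=3: λ₃ = 12.483π²/2.81² - 6 ≈ 9.603
Since 1.387π²/2.81² ≈ 1.734 < 6, λ₁ < 0.
The n=1 mode grows fastest (−λₙ is largest for n=1) → dominates.
Asymptotic: u ~ c₁ sin(πx/2.81) e^{4.266t} (exponential growth at rate −λ₁ ≈ 4.266).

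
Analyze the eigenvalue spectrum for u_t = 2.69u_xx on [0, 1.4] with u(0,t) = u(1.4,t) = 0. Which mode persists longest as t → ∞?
Eigenvalues: λₙ = 2.69n²π²/1.4².
First three modes:
  n=1: λ₁ = 2.69π²/1.4² ≈ 13.546
  n=2: λ₂ = 10.76π²/1.4² ≈ 54.182 (4× faster decay)
  n=3: λ₃ = 24.21π²/1.4² ≈ 121.91 (9× faster decay)
As t → ∞, higher modes decay exponentially faster. The n=1 mode dominates: u ~ c₁ sin(πx/1.4) e^{-λ₁t}.
Decay rate: λ₁ = 2.69π²/1.4² ≈ 13.546.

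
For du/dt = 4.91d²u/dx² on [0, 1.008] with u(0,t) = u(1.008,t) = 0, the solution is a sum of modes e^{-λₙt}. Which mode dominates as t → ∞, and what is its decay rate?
Eigenvalues: λₙ = 4.91n²π²/1.008².
First three modes:
  n=1: λ₁ = 4.91π²/1.008² ≈ 47.694
  n=2: λ₂ = 19.64π²/1.008² ≈ 190.774 (4× faster decay)
  n=3: λ₃ = 44.19π²/1.008² ≈ 429.242 (9× faster decay)
As t → ∞, higher modes decay exponentially faster. The n=1 mode dominates: u ~ c₁ sin(πx/1.008) e^{-λ₁t}.
Decay rate: λ₁ = 4.91π²/1.008² ≈ 47.694.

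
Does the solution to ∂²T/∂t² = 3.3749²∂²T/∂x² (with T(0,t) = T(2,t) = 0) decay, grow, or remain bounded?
T oscillates (no decay). Energy is conserved; the solution oscillates indefinitely as standing waves.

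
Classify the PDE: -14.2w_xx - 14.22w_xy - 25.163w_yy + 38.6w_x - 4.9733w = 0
A = -14.2, B = -14.22, C = -25.163. Discriminant B² - 4AC = -1227.05. Since -1227.05 < 0, elliptic.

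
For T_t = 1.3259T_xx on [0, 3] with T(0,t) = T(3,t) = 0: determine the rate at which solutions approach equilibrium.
Eigenvalues: λₙ = 1.3259n²π²/3².
First three modes:
  n=1: λ₁ = 1.3259π²/3² ≈ 1.454
  n=2: λ₂ = 5.3036π²/3² ≈ 5.816 (4× faster decay)
  n=3: λ₃ = 11.9331π²/3² ≈ 13.086 (9× faster decay)
As t → ∞, higher modes decay exponentially faster. The n=1 mode dominates: T ~ c₁ sin(πx/3) e^{-λ₁t}.
Decay rate: λ₁ = 1.3259π²/3² ≈ 1.454.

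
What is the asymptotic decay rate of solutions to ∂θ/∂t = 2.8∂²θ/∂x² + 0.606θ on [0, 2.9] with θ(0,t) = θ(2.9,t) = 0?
Eigenvalues: λₙ = 2.8n²π²/2.9² - 0.606.
First three modes:
  n=1: λ₁ = 2.8π²/2.9² - 0.606 ≈ 2.68
  n=2: λ₂ = 11.2π²/2.9² - 0.606 ≈ 12.538
  n=3: λ₃ = 25.2π²/2.9² - 0.606 ≈ 28.968
Since 2.8π²/2.9² ≈ 3.286 > 0.606, all λₙ > 0.
The n=1 mode decays slowest → dominates as t → ∞.
Asymptotic: θ ~ c₁ sin(πx/2.9) e^{-λ₁t} with decay rate λ₁ ≈ 2.68.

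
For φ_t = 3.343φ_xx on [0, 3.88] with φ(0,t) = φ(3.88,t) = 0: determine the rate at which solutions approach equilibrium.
Eigenvalues: λₙ = 3.343n²π²/3.88².
First three modes:
  n=1: λ₁ = 3.343π²/3.88² ≈ 2.192
  n=2: λ₂ = 13.372π²/3.88² ≈ 8.767 (4× faster decay)
  n=3: λ₃ = 30.087π²/3.88² ≈ 19.725 (9× faster decay)
As t → ∞, higher modes decay exponentially faster. The n=1 mode dominates: φ ~ c₁ sin(πx/3.88) e^{-λ₁t}.
Decay rate: λ₁ = 3.343π²/3.88² ≈ 2.192.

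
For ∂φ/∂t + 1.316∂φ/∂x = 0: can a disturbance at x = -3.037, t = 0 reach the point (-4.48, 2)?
No. Only data at x = -7.112 affects (-4.48, 2). Advection has one-way propagation along characteristics.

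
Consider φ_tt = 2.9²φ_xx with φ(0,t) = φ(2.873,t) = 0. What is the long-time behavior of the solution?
As t → ∞, φ oscillates (no decay). Energy is conserved; the solution oscillates indefinitely as standing waves.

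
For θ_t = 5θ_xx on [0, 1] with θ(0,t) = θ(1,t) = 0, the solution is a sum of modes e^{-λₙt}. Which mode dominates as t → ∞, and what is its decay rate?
Eigenvalues: λₙ = 5n²π².
First three modes:
  n=1: λ₁ = 5π² ≈ 49.348
  n=2: λ₂ = 20π² ≈ 197.392 (4× faster decay)
  n=3: λ₃ = 45π² ≈ 444.132 (9× faster decay)
As t → ∞, higher modes decay exponentially faster. The n=1 mode dominates: θ ~ c₁ sin(πx) e^{-λ₁t}.
Decay rate: λ₁ = 5π² ≈ 49.348.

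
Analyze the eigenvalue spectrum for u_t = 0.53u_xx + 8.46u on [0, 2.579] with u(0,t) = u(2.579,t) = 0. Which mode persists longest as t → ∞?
Eigenvalues: λₙ = 0.53n²π²/2.579² - 8.46.
First three modes:
  n=1: λ₁ = 0.53π²/2.579² - 8.46 ≈ -7.674
  n=2: λ₂ = 2.12π²/2.579² - 8.46 ≈ -5.314
  n=3: λ₃ = 4.77π²/2.579² - 8.46 ≈ -1.382
Since 0.53π²/2.579² ≈ 0.786 < 8.46, λ₁ < 0.
The n=1 mode grows fastest (−λₙ is largest for n=1) → dominates.
Asymptotic: u ~ c₁ sin(πx/2.579) e^{7.674t} (exponential growth at rate −λ₁ ≈ 7.674).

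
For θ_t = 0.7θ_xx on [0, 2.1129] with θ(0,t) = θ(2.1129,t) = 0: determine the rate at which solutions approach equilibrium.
Eigenvalues: λₙ = 0.7n²π²/2.1129².
First three modes:
  n=1: λ₁ = 0.7π²/2.1129² ≈ 1.548
  n=2: λ₂ = 2.8π²/2.1129² ≈ 6.19 (4× faster decay)
  n=3: λ₃ = 6.3π²/2.1129² ≈ 13.928 (9× faster decay)
As t → ∞, higher modes decay exponentially faster. The n=1 mode dominates: θ ~ c₁ sin(πx/2.1129) e^{-λ₁t}.
Decay rate: λ₁ = 0.7π²/2.1129² ≈ 1.548.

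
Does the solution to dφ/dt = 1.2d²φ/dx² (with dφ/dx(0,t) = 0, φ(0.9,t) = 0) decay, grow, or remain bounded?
φ → 0. Heat escapes through the Dirichlet boundary.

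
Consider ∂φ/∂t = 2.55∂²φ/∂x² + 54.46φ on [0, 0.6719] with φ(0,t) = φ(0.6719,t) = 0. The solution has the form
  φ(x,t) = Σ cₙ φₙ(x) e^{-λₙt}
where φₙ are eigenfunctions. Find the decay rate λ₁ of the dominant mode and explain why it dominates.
Eigenvalues: λₙ = 2.55n²π²/0.6719² - 54.46.
First three modes:
  n=1: λ₁ = 2.55π²/0.6719² - 54.46 ≈ 1.288
  n=2: λ₂ = 10.2π²/0.6719² - 54.46 ≈ 168.533
  n=3: λ₃ = 22.95π²/0.6719² - 54.46 ≈ 447.274
Since 2.55π²/0.6719² ≈ 55.748 > 54.46, all λₙ > 0.
The n=1 mode decays slowest → dominates as t → ∞.
Asymptotic: φ ~ c₁ sin(πx/0.6719) e^{-λ₁t} with decay rate λ₁ ≈ 1.288.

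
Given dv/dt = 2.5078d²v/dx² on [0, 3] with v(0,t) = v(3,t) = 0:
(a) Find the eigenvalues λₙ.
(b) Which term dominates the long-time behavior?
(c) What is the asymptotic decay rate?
Eigenvalues: λₙ = 2.5078n²π²/3².
First three modes:
  n=1: λ₁ = 2.5078π²/3² ≈ 2.75
  n=2: λ₂ = 10.0312π²/3² ≈ 11 (4× faster decay)
  n=3: λ₃ = 22.5702π²/3² ≈ 24.751 (9× faster decay)
As t → ∞, higher modes decay exponentially faster. The n=1 mode dominates: v ~ c₁ sin(πx/3) e^{-λ₁t}.
Decay rate: λ₁ = 2.5078π²/3² ≈ 2.75.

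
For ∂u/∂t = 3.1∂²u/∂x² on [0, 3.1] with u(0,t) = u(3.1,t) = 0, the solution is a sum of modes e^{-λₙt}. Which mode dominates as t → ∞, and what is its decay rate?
Eigenvalues: λₙ = 3.1n²π²/3.1².
First three modes:
  n=1: λ₁ = 3.1π²/3.1² ≈ 3.184
  n=2: λ₂ = 12.4π²/3.1² ≈ 12.735 (4× faster decay)
  n=3: λ₃ = 27.9π²/3.1² ≈ 28.654 (9× faster decay)
As t → ∞, higher modes decay exponentially faster. The n=1 mode dominates: u ~ c₁ sin(πx/3.1) e^{-λ₁t}.
Decay rate: λ₁ = 3.1π²/3.1² ≈ 3.184.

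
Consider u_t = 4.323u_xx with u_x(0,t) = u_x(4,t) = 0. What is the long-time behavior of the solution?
As t → ∞, u → constant (steady state). Heat is conserved (no flux at boundaries); solution approaches the spatial average.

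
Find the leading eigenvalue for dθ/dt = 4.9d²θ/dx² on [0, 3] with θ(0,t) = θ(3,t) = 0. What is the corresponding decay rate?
Eigenvalues: λₙ = 4.9n²π²/3².
First three modes:
  n=1: λ₁ = 4.9π²/3² ≈ 5.373
  n=2: λ₂ = 19.6π²/3² ≈ 21.494 (4× faster decay)
  n=3: λ₃ = 44.1π²/3² ≈ 48.361 (9× faster decay)
As t → ∞, higher modes decay exponentially faster. The n=1 mode dominates: θ ~ c₁ sin(πx/3) e^{-λ₁t}.
Decay rate: λ₁ = 4.9π²/3² ≈ 5.373.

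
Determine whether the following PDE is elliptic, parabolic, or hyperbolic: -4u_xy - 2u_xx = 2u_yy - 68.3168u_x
Rewriting in standard form: -2u_xx - 4u_xy - 2u_yy + 68.3168u_x = 0. Coefficients: A = -2, B = -4, C = -2. B² - 4AC = 0, which is zero, so the equation is parabolic.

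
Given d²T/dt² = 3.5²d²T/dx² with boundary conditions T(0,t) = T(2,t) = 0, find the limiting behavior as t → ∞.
T oscillates (no decay). Energy is conserved; the solution oscillates indefinitely as standing waves.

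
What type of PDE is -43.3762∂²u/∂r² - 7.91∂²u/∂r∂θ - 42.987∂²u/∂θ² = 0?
With A = -43.3762, B = -7.91, C = -42.987, the discriminant is -7395.8827376. This is an elliptic PDE.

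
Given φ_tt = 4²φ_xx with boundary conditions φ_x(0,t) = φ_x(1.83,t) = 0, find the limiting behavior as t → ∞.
φ oscillates about a mean that drifts linearly in t (generically unbounded; no decay). There is no damping, so the nonconstant modes persist as standing waves (energy conserved, no decay). But with Neumann conditions at both ends the constant mode has eigenvalue 0: the spatial mean M(t) of φ satisfies M'' = 0, so M(t) = M(0) + M'(0)·t. Unless the initial velocity has zero mean (∫φ_t(x,0)dx = 0), the solution grows linearly in t (unbounded, though not exponentially); if it does have zero mean, the solution stays bounded and simply oscillates.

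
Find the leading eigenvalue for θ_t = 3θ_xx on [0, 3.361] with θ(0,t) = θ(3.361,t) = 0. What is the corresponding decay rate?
Eigenvalues: λₙ = 3n²π²/3.361².
First three modes:
  n=1: λ₁ = 3π²/3.361² ≈ 2.621
  n=2: λ₂ = 12π²/3.361² ≈ 10.484 (4× faster decay)
  n=3: λ₃ = 27π²/3.361² ≈ 23.59 (9× faster decay)
As t → ∞, higher modes decay exponentially faster. The n=1 mode dominates: θ ~ c₁ sin(πx/3.361) e^{-λ₁t}.
Decay rate: λ₁ = 3π²/3.361² ≈ 2.621.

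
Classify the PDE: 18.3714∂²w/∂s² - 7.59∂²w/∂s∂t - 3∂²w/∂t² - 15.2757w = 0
A = 18.3714, B = -7.59, C = -3. Discriminant B² - 4AC = 278.0649. Since 278.0649 > 0, hyperbolic.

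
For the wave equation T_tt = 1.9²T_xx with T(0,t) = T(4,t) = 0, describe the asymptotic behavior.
T oscillates (no decay). Energy is conserved; the solution oscillates indefinitely as standing waves.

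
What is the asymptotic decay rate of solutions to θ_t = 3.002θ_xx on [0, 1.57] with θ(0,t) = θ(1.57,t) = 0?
Eigenvalues: λₙ = 3.002n²π²/1.57².
First three modes:
  n=1: λ₁ = 3.002π²/1.57² ≈ 12.02
  n=2: λ₂ = 12.008π²/1.57² ≈ 48.081 (4× faster decay)
  n=3: λ₃ = 27.018π²/1.57² ≈ 108.182 (9× faster decay)
As t → ∞, higher modes decay exponentially faster. The n=1 mode dominates: θ ~ c₁ sin(πx/1.57) e^{-λ₁t}.
Decay rate: λ₁ = 3.002π²/1.57² ≈ 12.02.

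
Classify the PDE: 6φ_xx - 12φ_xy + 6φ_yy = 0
A = 6, B = -12, C = 6. Discriminant B² - 4AC = 0. Since 0 = 0, parabolic.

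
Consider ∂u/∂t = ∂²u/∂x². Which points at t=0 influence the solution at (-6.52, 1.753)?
The entire real line. The heat equation has infinite propagation speed: any initial disturbance instantly affects all points (though exponentially small far away).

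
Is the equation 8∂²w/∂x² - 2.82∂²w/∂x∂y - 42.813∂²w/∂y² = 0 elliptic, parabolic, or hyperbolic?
Computing B² - 4AC with A = 8, B = -2.82, C = -42.813: discriminant = 1377.9684 (positive). Answer: hyperbolic.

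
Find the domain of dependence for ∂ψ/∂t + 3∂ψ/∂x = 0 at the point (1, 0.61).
A single point: x = -0.83. The characteristic through (1, 0.61) is x - 3t = const, so x = 1 - 3·0.61 = -0.83.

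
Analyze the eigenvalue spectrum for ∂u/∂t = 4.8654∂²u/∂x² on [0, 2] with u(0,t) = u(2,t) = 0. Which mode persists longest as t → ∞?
Eigenvalues: λₙ = 4.8654n²π²/2².
First three modes:
  n=1: λ₁ = 4.8654π²/2² ≈ 12.005
  n=2: λ₂ = 19.4616π²/2² ≈ 48.02 (4× faster decay)
  n=3: λ₃ = 43.7886π²/2² ≈ 108.044 (9× faster decay)
As t → ∞, higher modes decay exponentially faster. The n=1 mode dominates: u ~ c₁ sin(πx/2) e^{-λ₁t}.
Decay rate: λ₁ = 4.8654π²/2² ≈ 12.005.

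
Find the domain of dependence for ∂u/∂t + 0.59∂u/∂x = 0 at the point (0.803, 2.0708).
A single point: x = -0.418772. The characteristic through (0.803, 2.0708) is x - 0.59t = const, so x = 0.803 - 0.59·2.0708 = -0.418772.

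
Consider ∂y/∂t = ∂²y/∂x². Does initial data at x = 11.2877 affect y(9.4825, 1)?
Yes, for any finite x. The heat equation has infinite propagation speed, so all initial data affects all points at any t > 0.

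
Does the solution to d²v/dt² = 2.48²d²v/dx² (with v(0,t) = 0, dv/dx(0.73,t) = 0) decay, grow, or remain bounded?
v oscillates (no decay). Energy is conserved; the solution oscillates indefinitely as standing waves.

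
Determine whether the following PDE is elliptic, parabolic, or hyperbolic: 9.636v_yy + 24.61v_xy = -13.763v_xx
Rewriting in standard form: 13.763v_xx + 24.61v_xy + 9.636v_yy = 0. Coefficients: A = 13.763, B = 24.61, C = 9.636. B² - 4AC = 75.171028, which is positive, so the equation is hyperbolic.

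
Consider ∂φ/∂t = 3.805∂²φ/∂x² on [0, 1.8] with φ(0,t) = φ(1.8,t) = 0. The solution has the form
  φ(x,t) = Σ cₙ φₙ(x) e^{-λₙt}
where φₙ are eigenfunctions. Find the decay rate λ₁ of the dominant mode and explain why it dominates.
Eigenvalues: λₙ = 3.805n²π²/1.8².
First three modes:
  n=1: λ₁ = 3.805π²/1.8² ≈ 11.591
  n=2: λ₂ = 15.22π²/1.8² ≈ 46.363 (4× faster decay)
  n=3: λ₃ = 34.245π²/1.8² ≈ 104.316 (9× faster decay)
As t → ∞, higher modes decay exponentially faster. The n=1 mode dominates: φ ~ c₁ sin(πx/1.8) e^{-λ₁t}.
Decay rate: λ₁ = 3.805π²/1.8² ≈ 11.591.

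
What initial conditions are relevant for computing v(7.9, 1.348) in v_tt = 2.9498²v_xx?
Domain of dependence: [3.9236696, 11.8763304]. Signals travel at speed 2.9498, so data within |x - 7.9| ≤ 2.9498·1.348 = 3.9763304 can reach the point.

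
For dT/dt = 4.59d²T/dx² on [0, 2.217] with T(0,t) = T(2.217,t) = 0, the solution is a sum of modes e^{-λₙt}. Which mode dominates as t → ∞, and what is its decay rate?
Eigenvalues: λₙ = 4.59n²π²/2.217².
First three modes:
  n=1: λ₁ = 4.59π²/2.217² ≈ 9.217
  n=2: λ₂ = 18.36π²/2.217² ≈ 36.867 (4× faster decay)
  n=3: λ₃ = 41.31π²/2.217² ≈ 82.951 (9× faster decay)
As t → ∞, higher modes decay exponentially faster. The n=1 mode dominates: T ~ c₁ sin(πx/2.217) e^{-λ₁t}.
Decay rate: λ₁ = 4.59π²/2.217² ≈ 9.217.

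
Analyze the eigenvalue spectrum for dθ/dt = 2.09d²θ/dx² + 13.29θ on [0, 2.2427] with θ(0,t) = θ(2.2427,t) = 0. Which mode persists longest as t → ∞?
Eigenvalues: λₙ = 2.09n²π²/2.2427² - 13.29.
First three modes:
  n=1: λ₁ = 2.09π²/2.2427² - 13.29 ≈ -9.189
  n=2: λ₂ = 8.36π²/2.2427² - 13.29 ≈ 3.115
  n=3: λ₃ = 18.81π²/2.2427² - 13.29 ≈ 23.62
Since 2.09π²/2.2427² ≈ 4.101 < 13.29, λ₁ < 0.
The n=1 mode grows fastest (−λₙ is largest for n=1) → dominates.
Asymptotic: θ ~ c₁ sin(πx/2.2427) e^{9.189t} (exponential growth at rate −λ₁ ≈ 9.189).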